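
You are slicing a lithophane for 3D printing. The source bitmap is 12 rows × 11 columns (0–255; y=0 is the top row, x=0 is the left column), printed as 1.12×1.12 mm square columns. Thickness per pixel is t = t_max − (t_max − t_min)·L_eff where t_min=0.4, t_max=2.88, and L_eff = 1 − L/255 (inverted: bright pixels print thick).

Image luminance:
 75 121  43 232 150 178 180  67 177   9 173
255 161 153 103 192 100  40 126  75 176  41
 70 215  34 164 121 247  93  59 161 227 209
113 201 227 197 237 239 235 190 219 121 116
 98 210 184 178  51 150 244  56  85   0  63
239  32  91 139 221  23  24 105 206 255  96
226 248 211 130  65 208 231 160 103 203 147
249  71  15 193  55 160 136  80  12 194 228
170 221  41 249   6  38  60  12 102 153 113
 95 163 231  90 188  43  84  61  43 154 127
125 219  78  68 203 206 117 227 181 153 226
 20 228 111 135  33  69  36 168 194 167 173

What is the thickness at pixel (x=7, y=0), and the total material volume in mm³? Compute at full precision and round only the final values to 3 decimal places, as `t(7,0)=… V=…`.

span = t_max - t_min = 2.88 - 0.4 = 2.480
L(7,0) = 67, L_eff = 1 - 67/255 = 0.737255 (inverted)
t(7,0) = 2.88 - 2.480·0.737255 = 1.052
Σt over all 12·11 pixels = 1463636/6375 ≈ 229.5899608
V = pitch²·Σt = 1.12²·1463636/6375 = 287.998

t(7,0)=1.052 V=287.998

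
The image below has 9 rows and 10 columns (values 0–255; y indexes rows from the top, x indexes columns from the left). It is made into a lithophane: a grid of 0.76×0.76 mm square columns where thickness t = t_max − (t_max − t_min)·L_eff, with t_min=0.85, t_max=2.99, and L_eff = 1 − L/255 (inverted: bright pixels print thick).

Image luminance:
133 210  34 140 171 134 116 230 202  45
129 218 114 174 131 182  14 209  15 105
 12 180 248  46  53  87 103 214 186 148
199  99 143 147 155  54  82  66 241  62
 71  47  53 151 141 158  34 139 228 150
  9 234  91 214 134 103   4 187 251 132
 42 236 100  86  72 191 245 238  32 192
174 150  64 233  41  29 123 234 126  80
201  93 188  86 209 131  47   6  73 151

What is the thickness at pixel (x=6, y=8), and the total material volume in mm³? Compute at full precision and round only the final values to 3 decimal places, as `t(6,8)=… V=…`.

span = t_max - t_min = 2.99 - 0.85 = 2.140
L(6,8) = 47, L_eff = 1 - 47/255 = 0.815686 (inverted)
t(6,8) = 2.99 - 2.140·0.815686 = 1.244
Σt over all 9·10 pixels = 222032/1275 ≈ 174.1427451
V = pitch²·Σt = 0.76²·222032/1275 = 100.585

t(6,8)=1.244 V=100.585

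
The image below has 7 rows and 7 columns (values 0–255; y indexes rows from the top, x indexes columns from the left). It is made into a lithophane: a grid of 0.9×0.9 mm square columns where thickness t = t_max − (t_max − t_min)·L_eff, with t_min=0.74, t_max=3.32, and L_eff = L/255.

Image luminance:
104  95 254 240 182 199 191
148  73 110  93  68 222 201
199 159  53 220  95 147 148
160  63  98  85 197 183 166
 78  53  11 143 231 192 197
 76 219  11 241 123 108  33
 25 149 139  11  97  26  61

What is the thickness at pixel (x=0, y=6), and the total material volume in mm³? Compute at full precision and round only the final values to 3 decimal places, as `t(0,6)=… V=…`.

t(0,6)=3.067 V=79.509

span = t_max - t_min = 3.32 - 0.74 = 2.580
L(0,6) = 25, L_eff = 25/255 = 0.098039
t(0,6) = 3.32 - 2.580·0.098039 = 3.067
Σt over all 7·7 pixels = 417179/4250 ≈ 98.1597647
V = pitch²·Σt = 0.9²·417179/4250 = 79.509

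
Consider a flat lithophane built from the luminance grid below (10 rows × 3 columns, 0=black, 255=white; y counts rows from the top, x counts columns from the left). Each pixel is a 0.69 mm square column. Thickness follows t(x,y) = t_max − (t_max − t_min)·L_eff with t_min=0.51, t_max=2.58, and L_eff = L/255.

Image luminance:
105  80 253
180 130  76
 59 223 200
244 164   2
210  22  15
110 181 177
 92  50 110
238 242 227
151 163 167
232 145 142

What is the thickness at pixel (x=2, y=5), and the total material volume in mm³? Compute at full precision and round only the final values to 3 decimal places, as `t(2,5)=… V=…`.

span = t_max - t_min = 2.58 - 0.51 = 2.070
L(2,5) = 177, L_eff = 177/255 = 0.694118
t(2,5) = 2.58 - 2.070·0.694118 = 1.143
Σt over all 10·3 pixels = 35499/850 ≈ 41.7635294
V = pitch²·Σt = 0.69²·35499/850 = 19.884

t(2,5)=1.143 V=19.884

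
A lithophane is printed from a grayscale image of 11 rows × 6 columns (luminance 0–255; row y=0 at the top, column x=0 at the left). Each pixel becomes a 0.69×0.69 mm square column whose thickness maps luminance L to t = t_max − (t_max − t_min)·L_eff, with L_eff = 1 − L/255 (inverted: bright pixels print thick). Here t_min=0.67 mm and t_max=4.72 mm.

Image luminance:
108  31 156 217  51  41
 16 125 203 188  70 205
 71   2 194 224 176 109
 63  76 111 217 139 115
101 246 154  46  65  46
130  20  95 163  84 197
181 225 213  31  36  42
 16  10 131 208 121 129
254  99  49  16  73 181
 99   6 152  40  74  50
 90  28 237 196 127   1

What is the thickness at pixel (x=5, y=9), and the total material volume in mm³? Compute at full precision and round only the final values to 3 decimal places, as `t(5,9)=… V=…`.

span = t_max - t_min = 4.72 - 0.67 = 4.050
L(5,9) = 50, L_eff = 1 - 50/255 = 0.803922 (inverted)
t(5,9) = 4.72 - 4.050·0.803922 = 1.464
Σt over all 11·6 pixels = 68541/425 ≈ 161.2729412
V = pitch²·Σt = 0.69²·68541/425 = 76.782

t(5,9)=1.464 V=76.782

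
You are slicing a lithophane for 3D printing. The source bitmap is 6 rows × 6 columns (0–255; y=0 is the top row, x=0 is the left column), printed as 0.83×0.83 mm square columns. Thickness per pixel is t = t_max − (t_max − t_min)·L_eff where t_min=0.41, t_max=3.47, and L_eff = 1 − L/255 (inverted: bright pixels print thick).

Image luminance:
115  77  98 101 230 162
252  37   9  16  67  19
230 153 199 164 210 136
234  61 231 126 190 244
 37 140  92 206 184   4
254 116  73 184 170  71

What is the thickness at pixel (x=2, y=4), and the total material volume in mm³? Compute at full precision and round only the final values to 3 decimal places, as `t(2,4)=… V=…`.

t(2,4)=1.514 V=50.609

span = t_max - t_min = 3.47 - 0.41 = 3.060
L(2,4) = 92, L_eff = 1 - 92/255 = 0.639216 (inverted)
t(2,4) = 3.47 - 3.060·0.639216 = 1.514
Σt over all 6·6 pixels = 73.464
V = pitch²·Σt = 0.83²·73.464 = 50.609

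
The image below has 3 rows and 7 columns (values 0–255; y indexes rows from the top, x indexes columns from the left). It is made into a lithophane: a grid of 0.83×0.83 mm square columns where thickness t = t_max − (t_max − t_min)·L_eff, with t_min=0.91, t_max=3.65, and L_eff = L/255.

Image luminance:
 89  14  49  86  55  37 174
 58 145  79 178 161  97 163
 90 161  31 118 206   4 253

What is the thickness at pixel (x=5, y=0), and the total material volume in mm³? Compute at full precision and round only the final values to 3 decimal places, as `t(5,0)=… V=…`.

t(5,0)=3.252 V=36.164

span = t_max - t_min = 3.65 - 0.91 = 2.740
L(5,0) = 37, L_eff = 37/255 = 0.145098
t(5,0) = 3.65 - 2.740·0.145098 = 3.252
Σt over all 3·7 pixels = 1338623/25500 ≈ 52.4950196
V = pitch²·Σt = 0.83²·1338623/25500 = 36.164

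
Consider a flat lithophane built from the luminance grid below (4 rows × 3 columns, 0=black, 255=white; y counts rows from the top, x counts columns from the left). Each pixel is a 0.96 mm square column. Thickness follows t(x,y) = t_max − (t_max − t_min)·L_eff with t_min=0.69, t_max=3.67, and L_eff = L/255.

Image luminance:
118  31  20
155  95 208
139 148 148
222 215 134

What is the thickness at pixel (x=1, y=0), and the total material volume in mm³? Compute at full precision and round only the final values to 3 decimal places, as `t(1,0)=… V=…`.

span = t_max - t_min = 3.67 - 0.69 = 2.980
L(1,0) = 31, L_eff = 31/255 = 0.121569
t(1,0) = 3.67 - 2.980·0.121569 = 3.308
Σt over all 4·3 pixels = 318193/12750 ≈ 24.9563137
V = pitch²·Σt = 0.96²·318193/12750 = 23.000

t(1,0)=3.308 V=23.000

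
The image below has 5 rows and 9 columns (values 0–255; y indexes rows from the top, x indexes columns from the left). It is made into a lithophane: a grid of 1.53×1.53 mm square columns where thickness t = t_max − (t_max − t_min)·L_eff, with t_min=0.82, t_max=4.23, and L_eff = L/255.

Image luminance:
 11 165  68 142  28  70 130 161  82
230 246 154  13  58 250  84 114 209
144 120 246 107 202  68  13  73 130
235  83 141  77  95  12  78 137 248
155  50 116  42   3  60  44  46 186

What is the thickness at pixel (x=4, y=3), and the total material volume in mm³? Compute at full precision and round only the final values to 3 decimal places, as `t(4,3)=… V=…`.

t(4,3)=2.960 V=285.127

span = t_max - t_min = 4.23 - 0.82 = 3.410
L(4,3) = 95, L_eff = 95/255 = 0.372549
t(4,3) = 4.23 - 3.410·0.372549 = 2.960
Σt over all 5·9 pixels = 3105959/25500 ≈ 121.8023137
V = pitch²·Σt = 1.53²·3105959/25500 = 285.127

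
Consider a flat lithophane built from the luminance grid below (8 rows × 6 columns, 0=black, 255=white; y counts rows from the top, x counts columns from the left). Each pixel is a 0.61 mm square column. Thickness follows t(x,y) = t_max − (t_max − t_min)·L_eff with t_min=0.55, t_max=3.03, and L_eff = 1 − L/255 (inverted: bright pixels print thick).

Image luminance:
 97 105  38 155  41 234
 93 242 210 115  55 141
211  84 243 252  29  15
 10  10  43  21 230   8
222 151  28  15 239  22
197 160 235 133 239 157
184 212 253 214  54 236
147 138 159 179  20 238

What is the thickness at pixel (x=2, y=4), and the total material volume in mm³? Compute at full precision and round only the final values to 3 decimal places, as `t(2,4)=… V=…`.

span = t_max - t_min = 3.03 - 0.55 = 2.480
L(2,4) = 28, L_eff = 1 - 28/255 = 0.890196 (inverted)
t(2,4) = 3.03 - 2.480·0.890196 = 0.822
Σt over all 8·6 pixels = 572168/6375 ≈ 89.7518431
V = pitch²·Σt = 0.61²·572168/6375 = 33.397

t(2,4)=0.822 V=33.397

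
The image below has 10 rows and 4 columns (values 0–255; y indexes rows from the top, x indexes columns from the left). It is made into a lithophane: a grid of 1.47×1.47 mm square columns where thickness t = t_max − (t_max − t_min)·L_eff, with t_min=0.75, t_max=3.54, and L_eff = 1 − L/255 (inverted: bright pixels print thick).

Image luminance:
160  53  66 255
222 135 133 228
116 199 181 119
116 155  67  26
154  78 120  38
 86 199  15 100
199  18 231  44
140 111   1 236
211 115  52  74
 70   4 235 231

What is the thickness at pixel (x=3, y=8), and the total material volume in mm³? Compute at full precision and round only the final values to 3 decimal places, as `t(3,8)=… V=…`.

t(3,8)=1.560 V=182.875

span = t_max - t_min = 3.54 - 0.75 = 2.790
L(3,8) = 74, L_eff = 1 - 74/255 = 0.709804 (inverted)
t(3,8) = 3.54 - 2.790·0.709804 = 1.560
Σt over all 10·4 pixels = 719349/8500 ≈ 84.6292941
V = pitch²·Σt = 1.47²·719349/8500 = 182.875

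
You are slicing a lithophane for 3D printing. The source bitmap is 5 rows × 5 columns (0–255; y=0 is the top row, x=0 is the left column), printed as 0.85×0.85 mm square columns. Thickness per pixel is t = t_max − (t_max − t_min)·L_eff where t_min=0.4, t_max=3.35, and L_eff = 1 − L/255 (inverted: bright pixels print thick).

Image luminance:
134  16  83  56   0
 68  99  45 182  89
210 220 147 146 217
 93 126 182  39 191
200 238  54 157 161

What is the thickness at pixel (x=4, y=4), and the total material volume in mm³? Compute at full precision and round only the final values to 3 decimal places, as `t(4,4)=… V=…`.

span = t_max - t_min = 3.35 - 0.4 = 2.950
L(4,4) = 161, L_eff = 1 - 161/255 = 0.368627 (inverted)
t(4,4) = 3.35 - 2.950·0.368627 = 2.263
Σt over all 5·5 pixels = 79009/1700 ≈ 46.4758824
V = pitch²·Σt = 0.85²·79009/1700 = 33.579

t(4,4)=2.263 V=33.579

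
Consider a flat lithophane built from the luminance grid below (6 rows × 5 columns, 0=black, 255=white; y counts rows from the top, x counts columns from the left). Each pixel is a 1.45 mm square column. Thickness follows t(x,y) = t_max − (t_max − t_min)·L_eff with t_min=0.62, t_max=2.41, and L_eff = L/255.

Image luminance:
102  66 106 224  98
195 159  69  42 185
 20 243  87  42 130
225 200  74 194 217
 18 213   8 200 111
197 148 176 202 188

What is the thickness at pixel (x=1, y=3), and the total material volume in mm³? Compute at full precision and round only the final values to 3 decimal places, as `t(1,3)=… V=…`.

span = t_max - t_min = 2.41 - 0.62 = 1.790
L(1,3) = 200, L_eff = 200/255 = 0.784314
t(1,3) = 2.41 - 1.790·0.784314 = 1.006
Σt over all 6·5 pixels = 1102769/25500 ≈ 43.2458431
V = pitch²·Σt = 1.45²·1102769/25500 = 90.924

t(1,3)=1.006 V=90.924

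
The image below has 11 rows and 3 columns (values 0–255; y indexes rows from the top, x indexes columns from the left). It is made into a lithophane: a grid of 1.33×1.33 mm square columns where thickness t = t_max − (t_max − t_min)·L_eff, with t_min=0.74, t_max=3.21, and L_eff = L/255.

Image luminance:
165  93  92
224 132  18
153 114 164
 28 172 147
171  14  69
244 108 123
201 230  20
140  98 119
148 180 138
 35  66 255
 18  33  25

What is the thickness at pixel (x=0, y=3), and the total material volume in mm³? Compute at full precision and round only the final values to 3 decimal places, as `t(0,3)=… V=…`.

span = t_max - t_min = 3.21 - 0.74 = 2.470
L(0,3) = 28, L_eff = 28/255 = 0.109804
t(0,3) = 3.21 - 2.470·0.109804 = 2.939
Σt over all 11·3 pixels = 432194/6375 ≈ 67.7951373
V = pitch²·Σt = 1.33²·432194/6375 = 119.923

t(0,3)=2.939 V=119.923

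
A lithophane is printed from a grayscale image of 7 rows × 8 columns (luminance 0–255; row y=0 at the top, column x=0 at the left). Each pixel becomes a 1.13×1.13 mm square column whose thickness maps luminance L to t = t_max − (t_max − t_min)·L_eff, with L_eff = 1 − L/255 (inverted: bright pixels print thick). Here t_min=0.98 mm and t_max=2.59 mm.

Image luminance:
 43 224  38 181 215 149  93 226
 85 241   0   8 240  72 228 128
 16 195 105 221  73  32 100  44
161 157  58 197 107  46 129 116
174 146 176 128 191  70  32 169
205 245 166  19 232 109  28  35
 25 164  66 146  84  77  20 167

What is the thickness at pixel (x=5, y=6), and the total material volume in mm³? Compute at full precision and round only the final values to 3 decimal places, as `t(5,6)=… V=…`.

t(5,6)=1.466 V=124.914

span = t_max - t_min = 2.59 - 0.98 = 1.610
L(5,6) = 77, L_eff = 1 - 77/255 = 0.698039 (inverted)
t(5,6) = 2.59 - 1.610·0.698039 = 1.466
Σt over all 7·8 pixels = 1247281/12750 ≈ 97.8259608
V = pitch²·Σt = 1.13²·1247281/12750 = 124.914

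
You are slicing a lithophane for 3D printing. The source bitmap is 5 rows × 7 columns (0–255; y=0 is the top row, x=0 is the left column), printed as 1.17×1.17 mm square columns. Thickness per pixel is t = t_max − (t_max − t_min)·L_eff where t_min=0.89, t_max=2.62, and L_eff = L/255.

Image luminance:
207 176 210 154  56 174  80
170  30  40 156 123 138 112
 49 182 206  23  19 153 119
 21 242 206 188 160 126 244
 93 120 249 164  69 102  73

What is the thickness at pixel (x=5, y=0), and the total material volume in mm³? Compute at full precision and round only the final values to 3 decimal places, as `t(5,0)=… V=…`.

t(5,0)=1.440 V=82.492

span = t_max - t_min = 2.62 - 0.89 = 1.730
L(5,0) = 174, L_eff = 174/255 = 0.682353
t(5,0) = 2.62 - 1.730·0.682353 = 1.440
Σt over all 5·7 pixels = 384167/6375 ≈ 60.2614902
V = pitch²·Σt = 1.17²·384167/6375 = 82.492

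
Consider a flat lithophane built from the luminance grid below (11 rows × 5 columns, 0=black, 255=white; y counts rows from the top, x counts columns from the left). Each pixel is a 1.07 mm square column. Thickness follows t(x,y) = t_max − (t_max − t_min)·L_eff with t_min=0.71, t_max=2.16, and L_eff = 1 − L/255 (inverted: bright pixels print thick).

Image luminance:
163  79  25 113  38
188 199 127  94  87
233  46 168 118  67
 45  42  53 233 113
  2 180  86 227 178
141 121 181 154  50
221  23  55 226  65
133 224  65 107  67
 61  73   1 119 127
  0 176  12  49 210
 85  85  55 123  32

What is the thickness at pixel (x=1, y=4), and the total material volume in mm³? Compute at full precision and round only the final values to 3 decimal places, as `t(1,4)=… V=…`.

span = t_max - t_min = 2.16 - 0.71 = 1.450
L(1,4) = 180, L_eff = 1 - 180/255 = 0.294118 (inverted)
t(1,4) = 2.16 - 1.450·0.294118 = 1.734
Σt over all 11·5 pixels = 18578/255 ≈ 72.8549020
V = pitch²·Σt = 1.07²·18578/255 = 83.412

t(1,4)=1.734 V=83.412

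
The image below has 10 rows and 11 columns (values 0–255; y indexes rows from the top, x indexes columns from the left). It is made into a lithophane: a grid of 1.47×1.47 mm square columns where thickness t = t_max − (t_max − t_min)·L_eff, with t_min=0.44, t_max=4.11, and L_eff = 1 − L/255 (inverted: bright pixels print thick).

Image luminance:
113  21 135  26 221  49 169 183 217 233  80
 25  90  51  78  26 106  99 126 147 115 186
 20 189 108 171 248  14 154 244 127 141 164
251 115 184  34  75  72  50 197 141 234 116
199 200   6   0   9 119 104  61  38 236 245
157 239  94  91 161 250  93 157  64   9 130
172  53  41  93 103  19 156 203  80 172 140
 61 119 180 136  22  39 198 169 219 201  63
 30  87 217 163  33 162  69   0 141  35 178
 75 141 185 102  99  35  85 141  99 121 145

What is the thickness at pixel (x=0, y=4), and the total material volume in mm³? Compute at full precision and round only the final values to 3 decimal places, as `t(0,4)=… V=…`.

span = t_max - t_min = 4.11 - 0.44 = 3.670
L(0,4) = 199, L_eff = 1 - 199/255 = 0.219608 (inverted)
t(0,4) = 4.11 - 3.670·0.219608 = 3.304
Σt over all 10·11 pixels = 6074563/25500 ≈ 238.2181569
V = pitch²·Σt = 1.47²·6074563/25500 = 514.766

t(0,4)=3.304 V=514.766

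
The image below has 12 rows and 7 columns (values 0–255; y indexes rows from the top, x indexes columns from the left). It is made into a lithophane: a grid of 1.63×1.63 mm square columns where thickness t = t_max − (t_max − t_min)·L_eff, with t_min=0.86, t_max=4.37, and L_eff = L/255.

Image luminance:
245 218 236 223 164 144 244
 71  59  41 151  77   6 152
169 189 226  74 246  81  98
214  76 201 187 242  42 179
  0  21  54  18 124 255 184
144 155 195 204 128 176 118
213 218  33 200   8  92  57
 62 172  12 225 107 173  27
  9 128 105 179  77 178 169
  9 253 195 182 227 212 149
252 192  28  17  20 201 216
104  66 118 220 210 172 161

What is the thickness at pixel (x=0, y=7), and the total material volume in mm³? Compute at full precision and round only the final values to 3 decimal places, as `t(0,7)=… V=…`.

t(0,7)=3.517 V=548.177

span = t_max - t_min = 4.37 - 0.86 = 3.510
L(0,7) = 62, L_eff = 62/255 = 0.243137
t(0,7) = 4.37 - 3.510·0.243137 = 3.517
Σt over all 12·7 pixels = 206.322
V = pitch²·Σt = 1.63²·206.322 = 548.177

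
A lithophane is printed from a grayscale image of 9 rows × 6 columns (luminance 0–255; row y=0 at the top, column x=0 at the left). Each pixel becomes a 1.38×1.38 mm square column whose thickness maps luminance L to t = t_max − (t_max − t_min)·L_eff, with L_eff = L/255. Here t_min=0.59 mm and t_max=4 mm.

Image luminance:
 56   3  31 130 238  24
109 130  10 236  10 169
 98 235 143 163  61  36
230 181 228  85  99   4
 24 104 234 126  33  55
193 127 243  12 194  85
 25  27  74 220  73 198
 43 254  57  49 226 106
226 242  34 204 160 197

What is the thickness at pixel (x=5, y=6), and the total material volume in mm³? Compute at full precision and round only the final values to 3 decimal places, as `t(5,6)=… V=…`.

span = t_max - t_min = 4 - 0.59 = 3.410
L(5,6) = 198, L_eff = 198/255 = 0.776471
t(5,6) = 4 - 3.410·0.776471 = 1.352
Σt over all 9·6 pixels = 1636543/12750 ≈ 128.3563137
V = pitch²·Σt = 1.38²·1636543/12750 = 244.442

t(5,6)=1.352 V=244.442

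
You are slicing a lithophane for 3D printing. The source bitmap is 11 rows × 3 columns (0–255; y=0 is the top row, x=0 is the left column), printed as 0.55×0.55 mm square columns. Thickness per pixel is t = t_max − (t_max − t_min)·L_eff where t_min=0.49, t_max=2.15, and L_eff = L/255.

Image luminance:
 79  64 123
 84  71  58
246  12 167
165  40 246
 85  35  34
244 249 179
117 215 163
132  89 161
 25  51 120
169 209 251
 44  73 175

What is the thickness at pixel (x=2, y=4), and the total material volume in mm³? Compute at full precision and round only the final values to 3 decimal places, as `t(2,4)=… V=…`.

t(2,4)=1.929 V=13.241

span = t_max - t_min = 2.15 - 0.49 = 1.660
L(2,4) = 34, L_eff = 34/255 = 0.133333
t(2,4) = 2.15 - 1.660·0.133333 = 1.929
Σt over all 11·3 pixels = 44647/1020 ≈ 43.7715686
V = pitch²·Σt = 0.55²·44647/1020 = 13.241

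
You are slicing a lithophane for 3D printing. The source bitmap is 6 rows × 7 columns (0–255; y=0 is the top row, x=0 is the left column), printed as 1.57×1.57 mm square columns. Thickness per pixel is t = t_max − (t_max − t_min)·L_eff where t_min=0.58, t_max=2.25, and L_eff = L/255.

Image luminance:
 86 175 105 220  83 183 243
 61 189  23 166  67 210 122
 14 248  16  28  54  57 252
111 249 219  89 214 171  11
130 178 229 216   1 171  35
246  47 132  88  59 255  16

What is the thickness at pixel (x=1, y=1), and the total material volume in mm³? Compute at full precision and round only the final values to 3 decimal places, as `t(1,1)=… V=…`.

span = t_max - t_min = 2.25 - 0.58 = 1.670
L(1,1) = 189, L_eff = 189/255 = 0.741176
t(1,1) = 2.25 - 1.670·0.741176 = 1.012
Σt over all 6·7 pixels = 498809/8500 ≈ 58.6834118
V = pitch²·Σt = 1.57²·498809/8500 = 144.649

t(1,1)=1.012 V=144.649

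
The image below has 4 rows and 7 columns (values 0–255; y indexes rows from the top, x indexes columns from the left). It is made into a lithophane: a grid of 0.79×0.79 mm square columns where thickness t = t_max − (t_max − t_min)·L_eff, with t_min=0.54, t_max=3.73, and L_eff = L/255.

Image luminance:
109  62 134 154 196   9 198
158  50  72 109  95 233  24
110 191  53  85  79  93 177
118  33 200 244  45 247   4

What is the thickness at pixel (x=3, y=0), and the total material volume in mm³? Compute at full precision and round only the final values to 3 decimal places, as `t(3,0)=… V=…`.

span = t_max - t_min = 3.73 - 0.54 = 3.190
L(3,0) = 154, L_eff = 154/255 = 0.603922
t(3,0) = 3.73 - 3.190·0.603922 = 1.803
Σt over all 4·7 pixels = 269377/4250 ≈ 63.3828235
V = pitch²·Σt = 0.79²·269377/4250 = 39.557

t(3,0)=1.803 V=39.557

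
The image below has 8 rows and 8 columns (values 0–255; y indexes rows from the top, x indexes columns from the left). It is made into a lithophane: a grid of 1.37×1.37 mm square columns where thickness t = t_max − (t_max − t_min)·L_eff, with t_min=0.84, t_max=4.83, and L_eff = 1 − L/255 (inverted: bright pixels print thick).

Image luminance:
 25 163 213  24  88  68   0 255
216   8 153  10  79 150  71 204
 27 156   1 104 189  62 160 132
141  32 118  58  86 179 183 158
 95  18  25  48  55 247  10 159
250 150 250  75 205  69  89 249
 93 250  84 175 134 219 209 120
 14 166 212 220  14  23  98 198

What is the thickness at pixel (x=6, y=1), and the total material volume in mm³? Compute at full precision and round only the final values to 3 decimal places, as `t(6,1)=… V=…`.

span = t_max - t_min = 4.83 - 0.84 = 3.990
L(6,1) = 71, L_eff = 1 - 71/255 = 0.721569 (inverted)
t(6,1) = 4.83 - 3.990·0.721569 = 1.951
Σt over all 8·8 pixels = 371462/2125 ≈ 174.8056471
V = pitch²·Σt = 1.37²·371462/2125 = 328.093

t(6,1)=1.951 V=328.093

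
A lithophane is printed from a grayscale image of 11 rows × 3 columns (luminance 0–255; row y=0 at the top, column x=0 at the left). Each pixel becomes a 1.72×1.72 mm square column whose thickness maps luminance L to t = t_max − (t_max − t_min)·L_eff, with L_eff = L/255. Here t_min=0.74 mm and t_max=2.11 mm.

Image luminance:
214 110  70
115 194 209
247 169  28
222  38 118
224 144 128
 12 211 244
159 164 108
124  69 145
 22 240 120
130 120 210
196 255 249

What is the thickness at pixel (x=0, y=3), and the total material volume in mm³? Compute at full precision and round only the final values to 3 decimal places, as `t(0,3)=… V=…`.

span = t_max - t_min = 2.11 - 0.74 = 1.370
L(0,3) = 222, L_eff = 222/255 = 0.870588
t(0,3) = 2.11 - 1.370·0.870588 = 0.917
Σt over all 11·3 pixels = 1089469/25500 ≈ 42.7242745
V = pitch²·Σt = 1.72²·1089469/25500 = 126.395

t(0,3)=0.917 V=126.395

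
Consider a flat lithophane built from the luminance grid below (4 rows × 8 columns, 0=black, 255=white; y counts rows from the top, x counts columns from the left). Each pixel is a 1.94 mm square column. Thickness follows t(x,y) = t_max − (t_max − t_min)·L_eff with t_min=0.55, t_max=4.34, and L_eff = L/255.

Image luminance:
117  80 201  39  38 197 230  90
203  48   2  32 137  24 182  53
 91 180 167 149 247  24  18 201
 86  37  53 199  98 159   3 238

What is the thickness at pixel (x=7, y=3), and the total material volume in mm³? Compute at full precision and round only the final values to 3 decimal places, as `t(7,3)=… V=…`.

span = t_max - t_min = 4.34 - 0.55 = 3.790
L(7,3) = 238, L_eff = 238/255 = 0.933333
t(7,3) = 4.34 - 3.790·0.933333 = 0.803
Σt over all 4·8 pixels = 2168323/25500 ≈ 85.0322745
V = pitch²·Σt = 1.94²·2168323/25500 = 320.027

t(7,3)=0.803 V=320.027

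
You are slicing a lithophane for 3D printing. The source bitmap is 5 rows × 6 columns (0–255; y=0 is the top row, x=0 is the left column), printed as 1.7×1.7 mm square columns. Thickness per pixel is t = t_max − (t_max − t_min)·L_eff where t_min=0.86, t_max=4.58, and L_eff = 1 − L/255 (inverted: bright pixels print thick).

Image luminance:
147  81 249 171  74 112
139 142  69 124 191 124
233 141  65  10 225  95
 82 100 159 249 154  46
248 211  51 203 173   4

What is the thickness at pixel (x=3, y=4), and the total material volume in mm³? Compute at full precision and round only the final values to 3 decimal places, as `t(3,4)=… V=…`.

span = t_max - t_min = 4.58 - 0.86 = 3.720
L(3,4) = 203, L_eff = 1 - 203/255 = 0.203922 (inverted)
t(3,4) = 4.58 - 3.720·0.203922 = 3.821
Σt over all 5·6 pixels = 181057/2125 ≈ 85.2032941
V = pitch²·Σt = 1.7²·181057/2125 = 246.238

t(3,4)=3.821 V=246.238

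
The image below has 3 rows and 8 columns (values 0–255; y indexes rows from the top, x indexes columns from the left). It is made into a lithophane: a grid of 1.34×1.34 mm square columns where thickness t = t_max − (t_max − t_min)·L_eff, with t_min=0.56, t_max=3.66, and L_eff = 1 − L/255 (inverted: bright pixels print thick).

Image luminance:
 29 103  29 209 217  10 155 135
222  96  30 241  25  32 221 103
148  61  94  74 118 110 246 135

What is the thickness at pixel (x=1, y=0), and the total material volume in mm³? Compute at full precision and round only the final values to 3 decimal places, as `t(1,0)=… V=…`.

t(1,0)=1.812 V=86.192

span = t_max - t_min = 3.66 - 0.56 = 3.100
L(1,0) = 103, L_eff = 1 - 103/255 = 0.596078 (inverted)
t(1,0) = 3.66 - 3.100·0.596078 = 1.812
Σt over all 3·8 pixels = 24481/510 ≈ 48.0019608
V = pitch²·Σt = 1.34²·24481/510 = 86.192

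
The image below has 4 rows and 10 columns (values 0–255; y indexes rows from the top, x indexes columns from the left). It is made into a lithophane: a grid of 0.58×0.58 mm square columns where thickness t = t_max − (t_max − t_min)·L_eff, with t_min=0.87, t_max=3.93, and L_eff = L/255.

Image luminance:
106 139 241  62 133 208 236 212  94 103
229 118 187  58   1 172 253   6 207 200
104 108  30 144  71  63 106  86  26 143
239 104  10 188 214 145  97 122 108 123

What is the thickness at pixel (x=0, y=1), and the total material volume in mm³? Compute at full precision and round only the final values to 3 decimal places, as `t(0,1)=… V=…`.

span = t_max - t_min = 3.93 - 0.87 = 3.060
L(0,1) = 229, L_eff = 229/255 = 0.898039
t(0,1) = 3.93 - 3.060·0.898039 = 1.182
Σt over all 4·10 pixels = 94.848
V = pitch²·Σt = 0.58²·94.848 = 31.907

t(0,1)=1.182 V=31.907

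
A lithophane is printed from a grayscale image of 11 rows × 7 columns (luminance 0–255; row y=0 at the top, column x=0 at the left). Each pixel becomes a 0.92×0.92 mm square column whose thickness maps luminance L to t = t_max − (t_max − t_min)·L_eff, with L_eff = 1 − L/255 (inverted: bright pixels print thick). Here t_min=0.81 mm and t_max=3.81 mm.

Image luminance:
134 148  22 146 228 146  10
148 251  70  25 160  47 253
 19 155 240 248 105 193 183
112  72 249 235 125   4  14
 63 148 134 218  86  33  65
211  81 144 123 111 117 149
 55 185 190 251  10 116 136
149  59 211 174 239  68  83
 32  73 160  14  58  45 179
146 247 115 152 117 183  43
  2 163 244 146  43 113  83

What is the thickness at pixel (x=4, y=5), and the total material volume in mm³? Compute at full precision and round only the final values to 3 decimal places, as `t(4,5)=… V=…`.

span = t_max - t_min = 3.81 - 0.81 = 3.000
L(4,5) = 111, L_eff = 1 - 111/255 = 0.564706 (inverted)
t(4,5) = 3.81 - 3.000·0.564706 = 2.116
Σt over all 11·7 pixels = 300209/1700 ≈ 176.5935294
V = pitch²·Σt = 0.92²·300209/1700 = 149.469

t(4,5)=2.116 V=149.469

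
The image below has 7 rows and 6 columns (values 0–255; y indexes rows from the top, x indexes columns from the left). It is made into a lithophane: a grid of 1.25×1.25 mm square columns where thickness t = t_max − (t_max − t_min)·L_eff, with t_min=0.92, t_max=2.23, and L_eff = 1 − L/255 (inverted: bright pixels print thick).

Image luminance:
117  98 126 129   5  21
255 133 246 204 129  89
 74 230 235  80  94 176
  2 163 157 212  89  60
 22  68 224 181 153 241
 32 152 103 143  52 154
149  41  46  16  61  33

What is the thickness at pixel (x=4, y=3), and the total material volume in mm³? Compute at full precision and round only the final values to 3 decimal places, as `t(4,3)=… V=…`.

span = t_max - t_min = 2.23 - 0.92 = 1.310
L(4,3) = 89, L_eff = 1 - 89/255 = 0.650980 (inverted)
t(4,3) = 2.23 - 1.310·0.650980 = 1.377
Σt over all 7·6 pixels = 109311/1700 ≈ 64.3005882
V = pitch²·Σt = 1.25²·109311/1700 = 100.470

t(4,3)=1.377 V=100.470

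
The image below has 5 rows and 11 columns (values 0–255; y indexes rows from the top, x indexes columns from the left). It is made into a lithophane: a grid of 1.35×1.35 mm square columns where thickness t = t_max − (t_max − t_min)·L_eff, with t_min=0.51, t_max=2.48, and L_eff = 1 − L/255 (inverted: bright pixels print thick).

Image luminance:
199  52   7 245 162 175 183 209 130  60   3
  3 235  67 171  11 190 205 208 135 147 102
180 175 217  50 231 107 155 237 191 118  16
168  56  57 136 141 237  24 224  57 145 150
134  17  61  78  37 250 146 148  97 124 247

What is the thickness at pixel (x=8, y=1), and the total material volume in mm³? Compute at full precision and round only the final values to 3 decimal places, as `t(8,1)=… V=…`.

t(8,1)=1.553 V=154.044

span = t_max - t_min = 2.48 - 0.51 = 1.970
L(8,1) = 135, L_eff = 1 - 135/255 = 0.470588 (inverted)
t(8,1) = 2.48 - 1.970·0.470588 = 1.553
Σt over all 5·11 pixels = 25357/300 ≈ 84.5233333
V = pitch²·Σt = 1.35²·25357/300 = 154.044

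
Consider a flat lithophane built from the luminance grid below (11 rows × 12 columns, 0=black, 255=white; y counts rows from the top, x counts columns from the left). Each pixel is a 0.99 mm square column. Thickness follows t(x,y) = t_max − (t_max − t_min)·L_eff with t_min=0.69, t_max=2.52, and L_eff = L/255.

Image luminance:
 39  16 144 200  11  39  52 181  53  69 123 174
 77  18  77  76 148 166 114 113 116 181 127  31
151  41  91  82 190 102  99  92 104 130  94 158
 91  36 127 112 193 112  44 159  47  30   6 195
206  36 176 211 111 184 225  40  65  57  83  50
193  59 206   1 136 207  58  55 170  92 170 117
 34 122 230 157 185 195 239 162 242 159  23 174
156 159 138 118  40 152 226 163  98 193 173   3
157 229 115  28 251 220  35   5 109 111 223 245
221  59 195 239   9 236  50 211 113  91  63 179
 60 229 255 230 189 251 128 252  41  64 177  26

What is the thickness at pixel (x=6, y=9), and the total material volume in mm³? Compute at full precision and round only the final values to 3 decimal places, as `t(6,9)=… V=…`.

span = t_max - t_min = 2.52 - 0.69 = 1.830
L(6,9) = 50, L_eff = 50/255 = 0.196078
t(6,9) = 2.52 - 1.830·0.196078 = 2.161
Σt over all 11·12 pixels = 454076/2125 ≈ 213.6828235
V = pitch²·Σt = 0.99²·454076/2125 = 209.431

t(6,9)=2.161 V=209.431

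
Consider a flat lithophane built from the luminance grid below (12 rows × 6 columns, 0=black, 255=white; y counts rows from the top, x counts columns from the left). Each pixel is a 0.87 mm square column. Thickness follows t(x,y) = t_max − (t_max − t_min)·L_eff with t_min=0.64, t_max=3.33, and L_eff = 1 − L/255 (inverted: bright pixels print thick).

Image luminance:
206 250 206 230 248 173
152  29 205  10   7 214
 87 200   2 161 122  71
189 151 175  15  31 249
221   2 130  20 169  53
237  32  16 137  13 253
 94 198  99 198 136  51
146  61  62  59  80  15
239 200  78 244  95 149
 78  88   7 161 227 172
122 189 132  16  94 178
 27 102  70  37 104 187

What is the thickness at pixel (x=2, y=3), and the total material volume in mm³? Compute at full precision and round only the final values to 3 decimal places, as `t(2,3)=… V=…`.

span = t_max - t_min = 3.33 - 0.64 = 2.690
L(2,3) = 175, L_eff = 1 - 175/255 = 0.313725 (inverted)
t(2,3) = 3.33 - 2.690·0.313725 = 2.486
Σt over all 12·6 pixels = 3558649/25500 ≈ 139.5548627
V = pitch²·Σt = 0.87²·3558649/25500 = 105.629

t(2,3)=2.486 V=105.629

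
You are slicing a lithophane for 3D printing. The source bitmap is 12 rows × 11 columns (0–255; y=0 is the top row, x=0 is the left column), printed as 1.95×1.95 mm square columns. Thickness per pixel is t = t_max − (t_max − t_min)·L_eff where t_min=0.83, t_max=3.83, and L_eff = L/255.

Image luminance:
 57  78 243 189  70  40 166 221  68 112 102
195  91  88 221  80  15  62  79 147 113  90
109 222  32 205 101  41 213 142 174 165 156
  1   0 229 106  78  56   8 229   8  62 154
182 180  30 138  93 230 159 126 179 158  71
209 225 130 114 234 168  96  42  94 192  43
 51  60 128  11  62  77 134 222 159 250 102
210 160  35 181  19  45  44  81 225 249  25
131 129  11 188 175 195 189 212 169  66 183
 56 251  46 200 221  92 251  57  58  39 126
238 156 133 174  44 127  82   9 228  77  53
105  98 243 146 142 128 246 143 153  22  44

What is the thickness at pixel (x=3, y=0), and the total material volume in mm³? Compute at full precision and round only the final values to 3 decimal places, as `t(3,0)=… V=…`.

t(3,0)=1.606 V=1185.288

span = t_max - t_min = 3.83 - 0.83 = 3.000
L(3,0) = 189, L_eff = 189/255 = 0.741176
t(3,0) = 3.83 - 3.000·0.741176 = 1.606
Σt over all 12·11 pixels = 132478/425 ≈ 311.7129412
V = pitch²·Σt = 1.95²·132478/425 = 1185.288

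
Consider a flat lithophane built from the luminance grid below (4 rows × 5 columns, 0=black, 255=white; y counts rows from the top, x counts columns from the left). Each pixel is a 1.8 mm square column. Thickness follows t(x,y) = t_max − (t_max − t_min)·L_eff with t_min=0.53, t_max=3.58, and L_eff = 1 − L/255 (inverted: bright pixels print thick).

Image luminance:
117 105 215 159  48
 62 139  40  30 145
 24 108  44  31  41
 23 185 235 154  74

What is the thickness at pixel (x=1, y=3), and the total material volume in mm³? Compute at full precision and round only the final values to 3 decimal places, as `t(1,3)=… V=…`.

span = t_max - t_min = 3.58 - 0.53 = 3.050
L(1,3) = 185, L_eff = 1 - 185/255 = 0.274510 (inverted)
t(1,3) = 3.58 - 3.050·0.274510 = 2.743
Σt over all 4·5 pixels = 174779/5100 ≈ 34.2703922
V = pitch²·Σt = 1.8²·174779/5100 = 111.036

t(1,3)=2.743 V=111.036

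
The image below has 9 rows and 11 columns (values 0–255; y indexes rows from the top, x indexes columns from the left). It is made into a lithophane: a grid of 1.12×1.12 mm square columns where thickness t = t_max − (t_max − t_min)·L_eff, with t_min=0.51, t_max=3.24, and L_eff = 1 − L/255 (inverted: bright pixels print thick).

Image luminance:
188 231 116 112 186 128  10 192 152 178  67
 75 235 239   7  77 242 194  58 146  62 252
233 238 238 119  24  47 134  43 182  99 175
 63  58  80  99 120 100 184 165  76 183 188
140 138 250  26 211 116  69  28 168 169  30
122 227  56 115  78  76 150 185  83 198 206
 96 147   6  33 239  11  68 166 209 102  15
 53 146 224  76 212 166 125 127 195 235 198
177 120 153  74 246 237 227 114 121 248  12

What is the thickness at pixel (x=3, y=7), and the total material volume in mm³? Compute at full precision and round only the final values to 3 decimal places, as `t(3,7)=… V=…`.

span = t_max - t_min = 3.24 - 0.51 = 2.730
L(3,7) = 76, L_eff = 1 - 76/255 = 0.701961 (inverted)
t(3,7) = 3.24 - 2.730·0.701961 = 1.324
Σt over all 9·11 pixels = 1649839/8500 ≈ 194.0987059
V = pitch²·Σt = 1.12²·1649839/8500 = 243.477

t(3,7)=1.324 V=243.477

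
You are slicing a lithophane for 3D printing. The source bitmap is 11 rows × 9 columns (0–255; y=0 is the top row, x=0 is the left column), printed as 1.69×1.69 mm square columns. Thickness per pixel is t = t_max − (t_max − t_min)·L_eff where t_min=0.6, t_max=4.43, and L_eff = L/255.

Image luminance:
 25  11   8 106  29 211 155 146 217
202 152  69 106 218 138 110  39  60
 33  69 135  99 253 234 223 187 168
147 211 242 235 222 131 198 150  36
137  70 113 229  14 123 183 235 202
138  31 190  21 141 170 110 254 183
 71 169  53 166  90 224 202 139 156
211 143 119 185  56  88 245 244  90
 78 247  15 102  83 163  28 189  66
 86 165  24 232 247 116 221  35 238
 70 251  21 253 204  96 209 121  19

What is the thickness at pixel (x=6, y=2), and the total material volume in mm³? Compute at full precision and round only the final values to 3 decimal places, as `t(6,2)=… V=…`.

t(6,2)=1.081 V=662.802

span = t_max - t_min = 4.43 - 0.6 = 3.830
L(6,2) = 223, L_eff = 223/255 = 0.874510
t(6,2) = 4.43 - 3.830·0.874510 = 1.081
Σt over all 11·9 pixels = 493139/2125 ≈ 232.0654118
V = pitch²·Σt = 1.69²·493139/2125 = 662.802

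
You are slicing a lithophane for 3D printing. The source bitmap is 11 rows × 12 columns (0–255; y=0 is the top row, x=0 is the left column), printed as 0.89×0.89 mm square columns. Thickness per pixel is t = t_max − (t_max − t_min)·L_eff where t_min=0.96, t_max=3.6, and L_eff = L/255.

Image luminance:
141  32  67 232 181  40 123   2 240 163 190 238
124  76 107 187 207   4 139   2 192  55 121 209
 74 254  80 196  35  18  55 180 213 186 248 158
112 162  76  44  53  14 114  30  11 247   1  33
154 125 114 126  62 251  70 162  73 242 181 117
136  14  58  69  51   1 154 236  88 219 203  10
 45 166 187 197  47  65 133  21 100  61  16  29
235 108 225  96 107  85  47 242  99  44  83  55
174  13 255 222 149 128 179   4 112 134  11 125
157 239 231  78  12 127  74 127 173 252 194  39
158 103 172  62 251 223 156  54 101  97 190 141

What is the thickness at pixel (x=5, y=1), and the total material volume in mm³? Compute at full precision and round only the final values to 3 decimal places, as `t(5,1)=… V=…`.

t(5,1)=3.559 V=245.262

span = t_max - t_min = 3.6 - 0.96 = 2.640
L(5,1) = 4, L_eff = 4/255 = 0.015686
t(5,1) = 3.6 - 2.640·0.015686 = 3.559
Σt over all 11·12 pixels = 657976/2125 ≈ 309.6357647
V = pitch²·Σt = 0.89²·657976/2125 = 245.262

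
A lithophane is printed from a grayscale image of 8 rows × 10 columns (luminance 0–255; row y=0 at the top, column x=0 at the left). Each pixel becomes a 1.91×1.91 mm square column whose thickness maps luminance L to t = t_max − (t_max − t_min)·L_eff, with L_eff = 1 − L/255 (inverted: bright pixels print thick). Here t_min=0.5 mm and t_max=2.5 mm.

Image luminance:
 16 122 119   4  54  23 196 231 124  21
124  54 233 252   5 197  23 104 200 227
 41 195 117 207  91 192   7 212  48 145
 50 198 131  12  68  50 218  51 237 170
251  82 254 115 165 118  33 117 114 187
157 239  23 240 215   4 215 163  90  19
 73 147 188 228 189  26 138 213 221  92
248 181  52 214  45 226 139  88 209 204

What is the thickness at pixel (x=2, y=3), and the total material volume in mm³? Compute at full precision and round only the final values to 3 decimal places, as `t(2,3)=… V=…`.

span = t_max - t_min = 2.5 - 0.5 = 2.000
L(2,3) = 131, L_eff = 1 - 131/255 = 0.486275 (inverted)
t(2,3) = 2.5 - 2.000·0.486275 = 1.527
Σt over all 8·10 pixels = 31582/255 ≈ 123.8509804
V = pitch²·Σt = 1.91²·31582/255 = 451.821

t(2,3)=1.527 V=451.821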